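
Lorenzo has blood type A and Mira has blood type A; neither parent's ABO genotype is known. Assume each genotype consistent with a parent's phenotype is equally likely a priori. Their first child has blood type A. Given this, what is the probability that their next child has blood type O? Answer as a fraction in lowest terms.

1/20

Possible genotypes: Lorenzo ∈ {AA, AO}; Mira ∈ {AA, AO}.
Weight each parental genotype pair by prior × P(type-A child):
  AA × AA: posterior weight 4/15; P(next child type O) = 0.
  AA × AO: posterior weight 4/15; P(next child type O) = 0.
  AO × AA: posterior weight 4/15; P(next child type O) = 0.
  AO × AO: posterior weight 1/5; P(next child type O) = 1/4.
Weighted sum = 1/20.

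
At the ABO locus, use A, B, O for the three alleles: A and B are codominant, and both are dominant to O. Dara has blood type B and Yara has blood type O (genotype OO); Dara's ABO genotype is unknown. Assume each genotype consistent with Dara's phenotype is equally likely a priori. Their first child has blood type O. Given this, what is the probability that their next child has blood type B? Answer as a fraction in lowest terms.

Possible genotypes: Dara ∈ {BB, BO}; Yara ∈ {OO}.
Weight each parental genotype pair by prior × P(type-O child):
  BO × OO: posterior weight 1; P(next child type B) = 1/2.
Weighted sum = 1/2.

1/2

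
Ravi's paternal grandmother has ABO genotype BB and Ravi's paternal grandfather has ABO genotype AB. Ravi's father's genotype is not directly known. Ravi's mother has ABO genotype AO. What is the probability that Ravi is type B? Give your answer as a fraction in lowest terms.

3/8

Ravi's father's ABO genotype from BB × AB: 1/2 AB, 1/2 BB.
Crossing each possibility with the mother AO and summing P(type B): 1/2·1/4 + 1/2·1/2 = 3/8.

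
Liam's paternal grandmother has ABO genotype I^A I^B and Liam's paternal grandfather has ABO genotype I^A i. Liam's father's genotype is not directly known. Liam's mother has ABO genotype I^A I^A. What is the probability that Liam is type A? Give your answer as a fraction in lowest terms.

Liam's father's ABO genotype from I^A I^B × I^A i: 1/4 I^A I^A, 1/4 I^A I^B, 1/4 I^A i, 1/4 I^B i.
Crossing each possibility with the mother I^A I^A and summing P(type A): 1/4·1 + 1/4·1/2 + 1/4·1 + 1/4·1/2 = 3/4.

3/4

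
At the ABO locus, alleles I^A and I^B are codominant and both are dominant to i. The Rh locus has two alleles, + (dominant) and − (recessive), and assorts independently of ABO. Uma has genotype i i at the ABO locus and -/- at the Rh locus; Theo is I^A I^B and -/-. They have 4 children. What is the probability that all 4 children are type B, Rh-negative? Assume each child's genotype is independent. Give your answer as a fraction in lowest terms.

1/16

ABO cross i i × I^A I^B → 1/2 A, 1/2 B.
Rh cross -/- × -/- → 1 Rh-; so P(type B, Rh-negative) = 1/2 × 1 = 1/2 per child.
All 4 independent: (1/2)^4 = 1/16.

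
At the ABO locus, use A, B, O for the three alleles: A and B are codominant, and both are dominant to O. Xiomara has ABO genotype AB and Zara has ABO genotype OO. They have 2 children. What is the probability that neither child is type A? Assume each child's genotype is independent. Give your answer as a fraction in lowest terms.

1/4

ABO cross AB × OO → 1/2 A, 1/2 B.
So P(type A) = 1/2 per child.
P(not type A) = 1/2 for one child; (1/2)^2 = 1/4.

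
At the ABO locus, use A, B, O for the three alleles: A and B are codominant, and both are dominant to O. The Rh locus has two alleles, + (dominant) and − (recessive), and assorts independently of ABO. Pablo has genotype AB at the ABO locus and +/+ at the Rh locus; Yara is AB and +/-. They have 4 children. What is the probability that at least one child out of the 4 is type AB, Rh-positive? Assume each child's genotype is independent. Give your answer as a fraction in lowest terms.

15/16

ABO cross AB × AB → 1/4 A, 1/4 B, 1/2 AB.
Rh cross +/+ × +/- → 1 Rh+; so P(type AB, Rh-positive) = 1/2 × 1 = 1/2 per child.
P(none) = (1/2)^4 = 1/16; P(at least one) = 1 − 1/16 = 15/16.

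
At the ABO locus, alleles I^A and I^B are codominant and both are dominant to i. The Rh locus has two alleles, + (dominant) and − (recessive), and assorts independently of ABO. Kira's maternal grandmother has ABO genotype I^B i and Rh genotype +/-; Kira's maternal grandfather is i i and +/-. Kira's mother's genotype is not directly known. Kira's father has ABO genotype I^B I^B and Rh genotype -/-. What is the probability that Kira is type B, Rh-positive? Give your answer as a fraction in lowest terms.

1/2

Kira's mother's ABO genotype from I^B i × i i: 1/2 I^B i, 1/2 i i.
Crossing each possibility with the father I^B I^B and summing P(type B): 1/2·1 + 1/2·1 = 1.
Similarly for Rh via the mother's Rh distribution: P(Rh+) = 1/2.
Independent loci: 1 × 1/2 = 1/2.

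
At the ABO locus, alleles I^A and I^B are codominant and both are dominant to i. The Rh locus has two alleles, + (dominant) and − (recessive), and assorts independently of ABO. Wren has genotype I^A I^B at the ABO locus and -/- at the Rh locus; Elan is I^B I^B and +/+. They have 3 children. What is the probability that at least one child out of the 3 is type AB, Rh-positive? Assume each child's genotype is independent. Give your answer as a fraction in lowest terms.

7/8

ABO cross I^A I^B × I^B I^B → 1/2 B, 1/2 AB.
Rh cross -/- × +/+ → 1 Rh+; so P(type AB, Rh-positive) = 1/2 × 1 = 1/2 per child.
P(none) = (1/2)^3 = 1/8; P(at least one) = 1 − 1/8 = 7/8.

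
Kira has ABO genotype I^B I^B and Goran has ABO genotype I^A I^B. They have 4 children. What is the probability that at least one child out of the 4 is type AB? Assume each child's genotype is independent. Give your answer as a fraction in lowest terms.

15/16

ABO cross I^B I^B × I^A I^B → 1/2 B, 1/2 AB.
So P(type AB) = 1/2 per child.
P(none) = (1/2)^4 = 1/16; P(at least one) = 1 − 1/16 = 15/16.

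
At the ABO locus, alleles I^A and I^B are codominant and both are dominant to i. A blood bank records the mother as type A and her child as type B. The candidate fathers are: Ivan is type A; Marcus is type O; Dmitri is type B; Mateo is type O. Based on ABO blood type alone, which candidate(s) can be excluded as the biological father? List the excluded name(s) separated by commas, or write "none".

Ivan, Marcus, Mateo

A candidate is excluded only if no genotype consistent with his phenotype could produce a type B child with a type A mother.
Ivan (type A): no genotype consistent with that phenotype can produce a type-B child with a type-A mother.
Marcus (type O): no genotype consistent with that phenotype can produce a type-B child with a type-A mother.
Mateo (type O): no genotype consistent with that phenotype can produce a type-B child with a type-A mother.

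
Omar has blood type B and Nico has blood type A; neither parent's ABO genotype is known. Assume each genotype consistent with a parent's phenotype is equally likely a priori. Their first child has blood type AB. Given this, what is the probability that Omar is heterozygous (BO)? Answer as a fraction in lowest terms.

1/3

Possible genotypes: Omar ∈ {BB, BO}; Nico ∈ {AA, AO}.
Weight each parental genotype pair by prior × P(type-AB child):
  BB × AA: posterior weight 4/9.
  BB × AO: posterior weight 2/9.
  BO × AA: posterior weight 2/9.
  BO × AO: posterior weight 1/9.
Sum the posterior weight over pairs where Omar is BO: 1/3.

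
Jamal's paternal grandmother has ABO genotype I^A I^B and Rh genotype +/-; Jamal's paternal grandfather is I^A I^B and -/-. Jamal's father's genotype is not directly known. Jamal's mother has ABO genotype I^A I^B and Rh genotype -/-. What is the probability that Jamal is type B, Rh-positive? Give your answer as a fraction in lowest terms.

1/16

Jamal's father's ABO genotype from I^A I^B × I^A I^B: 1/4 I^A I^A, 1/2 I^A I^B, 1/4 I^B I^B.
Crossing each possibility with the mother I^A I^B and summing P(type B): 1/4·0 + 1/2·1/4 + 1/4·1/2 = 1/4.
Similarly for Rh via the father's Rh distribution: P(Rh+) = 1/4.
Independent loci: 1/4 × 1/4 = 1/16.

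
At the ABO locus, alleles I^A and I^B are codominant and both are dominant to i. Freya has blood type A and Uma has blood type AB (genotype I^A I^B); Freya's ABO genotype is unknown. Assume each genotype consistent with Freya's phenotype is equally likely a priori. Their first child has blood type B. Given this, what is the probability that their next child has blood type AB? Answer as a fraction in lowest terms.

Possible genotypes: Freya ∈ {I^A I^A, I^A i}; Uma ∈ {I^A I^B}.
Weight each parental genotype pair by prior × P(type-B child):
  I^A i × I^A I^B: posterior weight 1; P(next child type AB) = 1/4.
Weighted sum = 1/4.

1/4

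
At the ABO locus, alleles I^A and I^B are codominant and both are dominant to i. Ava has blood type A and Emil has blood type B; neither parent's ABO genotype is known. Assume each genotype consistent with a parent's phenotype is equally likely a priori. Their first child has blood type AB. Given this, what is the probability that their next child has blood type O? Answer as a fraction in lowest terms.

1/36

Possible genotypes: Ava ∈ {I^A I^A, I^A i}; Emil ∈ {I^B I^B, I^B i}.
Weight each parental genotype pair by prior × P(type-AB child):
  I^A I^A × I^B I^B: posterior weight 4/9; P(next child type O) = 0.
  I^A I^A × I^B i: posterior weight 2/9; P(next child type O) = 0.
  I^A i × I^B I^B: posterior weight 2/9; P(next child type O) = 0.
  I^A i × I^B i: posterior weight 1/9; P(next child type O) = 1/4.
Weighted sum = 1/36.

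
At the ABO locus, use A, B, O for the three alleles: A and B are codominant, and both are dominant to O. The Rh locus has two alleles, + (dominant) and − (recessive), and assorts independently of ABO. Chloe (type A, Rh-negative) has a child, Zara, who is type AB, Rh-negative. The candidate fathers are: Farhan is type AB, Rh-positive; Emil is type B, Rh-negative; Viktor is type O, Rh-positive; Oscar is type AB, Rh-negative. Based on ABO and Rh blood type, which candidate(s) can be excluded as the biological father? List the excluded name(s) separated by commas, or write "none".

A candidate is excluded only if no genotype consistent with his phenotype could produce a type AB, Rh-negative child with a type A, Rh-negative mother.
Viktor (type O, Rh+): no genotype consistent with that phenotype can produce a type-AB Rh- child with a type-A mother.

Viktor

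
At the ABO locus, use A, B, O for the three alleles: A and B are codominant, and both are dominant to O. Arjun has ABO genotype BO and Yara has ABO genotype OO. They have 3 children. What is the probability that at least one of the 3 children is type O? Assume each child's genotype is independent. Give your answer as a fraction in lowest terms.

7/8

ABO cross BO × OO → 1/2 O, 1/2 B.
So P(type O) = 1/2 per child.
P(none) = (1/2)^3 = 1/8; P(at least one) = 1 − 1/8 = 7/8.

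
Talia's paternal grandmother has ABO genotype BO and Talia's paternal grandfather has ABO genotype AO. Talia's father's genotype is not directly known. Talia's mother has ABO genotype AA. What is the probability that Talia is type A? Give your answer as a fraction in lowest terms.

Talia's father's ABO genotype from BO × AO: 1/4 AB, 1/4 AO, 1/4 BO, 1/4 OO.
Crossing each possibility with the mother AA and summing P(type A): 1/4·1/2 + 1/4·1 + 1/4·1/2 + 1/4·1 = 3/4.

3/4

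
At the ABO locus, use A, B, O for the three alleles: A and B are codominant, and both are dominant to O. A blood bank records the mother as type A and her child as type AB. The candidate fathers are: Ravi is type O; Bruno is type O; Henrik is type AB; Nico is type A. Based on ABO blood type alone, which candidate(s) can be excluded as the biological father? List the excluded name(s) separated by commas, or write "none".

Ravi, Bruno, Nico

A candidate is excluded only if no genotype consistent with his phenotype could produce a type AB child with a type A mother.
Ravi (type O): no genotype consistent with that phenotype can produce a type-AB child with a type-A mother.
Bruno (type O): no genotype consistent with that phenotype can produce a type-AB child with a type-A mother.
Nico (type A): no genotype consistent with that phenotype can produce a type-AB child with a type-A mother.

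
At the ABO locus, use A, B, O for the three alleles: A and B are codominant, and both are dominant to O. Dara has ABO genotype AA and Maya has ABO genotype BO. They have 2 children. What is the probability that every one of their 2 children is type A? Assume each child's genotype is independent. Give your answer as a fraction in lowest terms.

ABO cross AA × BO → 1/2 A, 1/2 AB.
So P(type A) = 1/2 per child.
All 2 independent: (1/2)^2 = 1/4.

1/4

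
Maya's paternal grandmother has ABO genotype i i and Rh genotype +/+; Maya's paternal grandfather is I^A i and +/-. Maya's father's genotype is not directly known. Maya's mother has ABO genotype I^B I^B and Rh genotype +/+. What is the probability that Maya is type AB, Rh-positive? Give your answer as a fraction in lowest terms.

1/4

Maya's father's ABO genotype from i i × I^A i: 1/2 I^A i, 1/2 i i.
Crossing each possibility with the mother I^B I^B and summing P(type AB): 1/2·1/2 + 1/2·0 = 1/4.
Similarly for Rh via the father's Rh distribution: P(Rh+) = 1.
Independent loci: 1/4 × 1 = 1/4.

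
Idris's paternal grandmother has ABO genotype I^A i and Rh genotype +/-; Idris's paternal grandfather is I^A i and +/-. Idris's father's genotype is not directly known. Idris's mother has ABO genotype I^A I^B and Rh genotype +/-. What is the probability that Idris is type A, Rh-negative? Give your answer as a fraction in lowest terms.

Idris's father's ABO genotype from I^A i × I^A i: 1/4 I^A I^A, 1/2 I^A i, 1/4 i i.
Crossing each possibility with the mother I^A I^B and summing P(type A): 1/4·1/2 + 1/2·1/2 + 1/4·1/2 = 1/2.
Similarly for Rh via the father's Rh distribution: P(Rh-) = 1/4.
Independent loci: 1/2 × 1/4 = 1/8.

1/8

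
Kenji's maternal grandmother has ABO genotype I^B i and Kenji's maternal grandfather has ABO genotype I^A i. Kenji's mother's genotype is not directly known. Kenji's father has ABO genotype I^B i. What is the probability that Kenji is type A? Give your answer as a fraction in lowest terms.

1/8

Kenji's mother's ABO genotype from I^B i × I^A i: 1/4 I^A I^B, 1/4 I^A i, 1/4 I^B i, 1/4 i i.
Crossing each possibility with the father I^B i and summing P(type A): 1/4·1/4 + 1/4·1/4 + 1/4·0 + 1/4·0 = 1/8.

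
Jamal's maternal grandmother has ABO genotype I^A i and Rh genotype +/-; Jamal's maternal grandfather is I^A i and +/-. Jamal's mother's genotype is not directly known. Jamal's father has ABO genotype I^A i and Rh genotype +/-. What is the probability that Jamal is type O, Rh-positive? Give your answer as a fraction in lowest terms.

3/16

Jamal's mother's ABO genotype from I^A i × I^A i: 1/4 I^A I^A, 1/2 I^A i, 1/4 i i.
Crossing each possibility with the father I^A i and summing P(type O): 1/4·0 + 1/2·1/4 + 1/4·1/2 = 1/4.
Similarly for Rh via the mother's Rh distribution: P(Rh+) = 3/4.
Independent loci: 1/4 × 3/4 = 3/16.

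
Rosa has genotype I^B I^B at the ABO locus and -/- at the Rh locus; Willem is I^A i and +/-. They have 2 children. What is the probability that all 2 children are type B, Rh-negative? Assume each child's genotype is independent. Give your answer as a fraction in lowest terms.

ABO cross I^B I^B × I^A i → 1/2 B, 1/2 AB.
Rh cross -/- × +/- → 1/2 Rh+, 1/2 Rh-; so P(type B, Rh-negative) = 1/2 × 1/2 = 1/4 per child.
All 2 independent: (1/4)^2 = 1/16.

1/16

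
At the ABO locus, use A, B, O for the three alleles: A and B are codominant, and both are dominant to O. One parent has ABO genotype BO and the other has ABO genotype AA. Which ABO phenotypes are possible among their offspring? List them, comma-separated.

A, AB

Gametes from BO × AA give offspring ABO genotypes AB, AO, i.e. phenotypes A, AB.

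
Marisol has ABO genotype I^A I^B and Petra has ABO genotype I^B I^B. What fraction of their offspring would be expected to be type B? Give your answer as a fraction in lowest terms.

ABO cross I^A I^B × I^B I^B → offspring phenotypes: 1/2 B, 1/2 AB.
So P(type B) = 1/2.

1/2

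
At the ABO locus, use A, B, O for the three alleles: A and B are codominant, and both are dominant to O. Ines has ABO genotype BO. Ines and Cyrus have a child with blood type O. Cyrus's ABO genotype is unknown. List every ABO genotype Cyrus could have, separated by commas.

For each candidate genotype of Cyrus, check whether crossing it with BO can produce every observed child phenotype.
  AA → possible child types {A, AB} ✗
  AB → possible child types {A, B, AB} ✗
  AO → possible child types {O, A, B, AB} ✓
  BB → possible child types {B} ✗
  BO → possible child types {O, B} ✓
  OO → possible child types {O, B} ✓

AO, BO, OO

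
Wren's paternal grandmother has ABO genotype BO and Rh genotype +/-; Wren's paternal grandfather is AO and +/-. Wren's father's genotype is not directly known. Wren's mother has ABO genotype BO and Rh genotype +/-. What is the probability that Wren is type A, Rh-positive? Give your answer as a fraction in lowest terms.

Wren's father's ABO genotype from BO × AO: 1/4 AB, 1/4 AO, 1/4 BO, 1/4 OO.
Crossing each possibility with the mother BO and summing P(type A): 1/4·1/4 + 1/4·1/4 + 1/4·0 + 1/4·0 = 1/8.
Similarly for Rh via the father's Rh distribution: P(Rh+) = 3/4.
Independent loci: 1/8 × 3/4 = 3/32.

3/32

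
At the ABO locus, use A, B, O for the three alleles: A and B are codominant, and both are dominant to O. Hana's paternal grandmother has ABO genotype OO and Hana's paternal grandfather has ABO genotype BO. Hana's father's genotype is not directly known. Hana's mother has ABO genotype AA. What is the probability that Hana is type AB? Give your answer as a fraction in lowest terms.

Hana's father's ABO genotype from OO × BO: 1/2 BO, 1/2 OO.
Crossing each possibility with the mother AA and summing P(type AB): 1/2·1/2 + 1/2·0 = 1/4.

1/4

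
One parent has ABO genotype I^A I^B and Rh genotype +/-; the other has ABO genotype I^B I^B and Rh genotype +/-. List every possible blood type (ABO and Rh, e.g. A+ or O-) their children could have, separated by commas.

Gametes from I^A I^B × I^B I^B give offspring ABO genotypes I^A I^B, I^B I^B, i.e. phenotypes B, AB.
Rh cross +/- × +/- → phenotypes Rh+, Rh-.
Combining independently: B+, B-, AB+, AB-.

B+, B-, AB+, AB-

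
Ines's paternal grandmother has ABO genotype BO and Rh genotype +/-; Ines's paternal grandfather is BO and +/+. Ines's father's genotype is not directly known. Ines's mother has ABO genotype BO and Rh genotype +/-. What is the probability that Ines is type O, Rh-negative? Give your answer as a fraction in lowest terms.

Ines's father's ABO genotype from BO × BO: 1/4 BB, 1/2 BO, 1/4 OO.
Crossing each possibility with the mother BO and summing P(type O): 1/4·0 + 1/2·1/4 + 1/4·1/2 = 1/4.
Similarly for Rh via the father's Rh distribution: P(Rh-) = 1/8.
Independent loci: 1/4 × 1/8 = 1/32.

1/32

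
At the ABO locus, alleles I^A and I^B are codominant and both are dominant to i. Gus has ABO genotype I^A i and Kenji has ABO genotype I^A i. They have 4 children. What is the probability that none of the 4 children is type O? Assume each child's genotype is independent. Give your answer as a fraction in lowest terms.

81/256

ABO cross I^A i × I^A i → 1/4 O, 3/4 A.
So P(type O) = 1/4 per child.
P(not type O) = 3/4 for one child; (3/4)^4 = 81/256.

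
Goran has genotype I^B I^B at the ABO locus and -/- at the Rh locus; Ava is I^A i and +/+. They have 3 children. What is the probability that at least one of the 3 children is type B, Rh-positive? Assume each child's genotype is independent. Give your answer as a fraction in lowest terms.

7/8

ABO cross I^B I^B × I^A i → 1/2 B, 1/2 AB.
Rh cross -/- × +/+ → 1 Rh+; so P(type B, Rh-positive) = 1/2 × 1 = 1/2 per child.
P(none) = (1/2)^3 = 1/8; P(at least one) = 1 − 1/8 = 7/8.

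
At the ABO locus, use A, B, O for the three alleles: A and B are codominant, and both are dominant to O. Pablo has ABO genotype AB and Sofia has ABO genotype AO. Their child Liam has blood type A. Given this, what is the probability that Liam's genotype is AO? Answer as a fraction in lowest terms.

Cross AB × AO → 1/4 AA, 1/4 AB, 1/4 AO, 1/4 BO.
Type-A genotypes among offspring: AA (1/4), AO (1/4); total 1/2.
P(AO | type A) = (1/4) / (1/2) = 1/2.

1/2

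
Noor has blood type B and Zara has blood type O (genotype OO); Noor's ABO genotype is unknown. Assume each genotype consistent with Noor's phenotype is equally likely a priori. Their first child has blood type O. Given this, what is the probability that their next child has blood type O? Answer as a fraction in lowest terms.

Possible genotypes: Noor ∈ {BB, BO}; Zara ∈ {OO}.
Weight each parental genotype pair by prior × P(type-O child):
  BO × OO: posterior weight 1; P(next child type O) = 1/2.
Weighted sum = 1/2.

1/2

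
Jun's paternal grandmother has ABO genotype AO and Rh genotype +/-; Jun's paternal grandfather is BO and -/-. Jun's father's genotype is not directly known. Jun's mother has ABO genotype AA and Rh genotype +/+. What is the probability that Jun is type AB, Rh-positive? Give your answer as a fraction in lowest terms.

1/4

Jun's father's ABO genotype from AO × BO: 1/4 AB, 1/4 AO, 1/4 BO, 1/4 OO.
Crossing each possibility with the mother AA and summing P(type AB): 1/4·1/2 + 1/4·0 + 1/4·1/2 + 1/4·0 = 1/4.
Similarly for Rh via the father's Rh distribution: P(Rh+) = 1.
Independent loci: 1/4 × 1 = 1/4.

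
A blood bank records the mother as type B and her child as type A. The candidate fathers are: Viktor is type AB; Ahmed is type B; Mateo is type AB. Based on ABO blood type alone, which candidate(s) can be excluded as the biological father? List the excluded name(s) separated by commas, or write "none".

A candidate is excluded only if no genotype consistent with his phenotype could produce a type A child with a type B mother.
Ahmed (type B): no genotype consistent with that phenotype can produce a type-A child with a type-B mother.

Ahmed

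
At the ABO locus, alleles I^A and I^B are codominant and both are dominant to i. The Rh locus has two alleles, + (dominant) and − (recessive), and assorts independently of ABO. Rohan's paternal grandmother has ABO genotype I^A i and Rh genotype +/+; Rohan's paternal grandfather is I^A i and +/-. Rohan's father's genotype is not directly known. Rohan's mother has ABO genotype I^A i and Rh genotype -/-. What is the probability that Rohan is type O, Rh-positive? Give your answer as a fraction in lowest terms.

3/16

Rohan's father's ABO genotype from I^A i × I^A i: 1/4 I^A I^A, 1/2 I^A i, 1/4 i i.
Crossing each possibility with the mother I^A i and summing P(type O): 1/4·0 + 1/2·1/4 + 1/4·1/2 = 1/4.
Similarly for Rh via the father's Rh distribution: P(Rh+) = 3/4.
Independent loci: 1/4 × 3/4 = 3/16.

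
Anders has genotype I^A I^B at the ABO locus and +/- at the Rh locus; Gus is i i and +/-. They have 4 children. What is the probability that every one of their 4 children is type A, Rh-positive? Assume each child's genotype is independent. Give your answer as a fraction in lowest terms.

81/4096

ABO cross I^A I^B × i i → 1/2 A, 1/2 B.
Rh cross +/- × +/- → 3/4 Rh+, 1/4 Rh-; so P(type A, Rh-positive) = 1/2 × 3/4 = 3/8 per child.
All 4 independent: (3/8)^4 = 81/4096.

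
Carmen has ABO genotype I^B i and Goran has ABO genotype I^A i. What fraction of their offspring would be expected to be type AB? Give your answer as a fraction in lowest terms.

ABO cross I^B i × I^A i → offspring phenotypes: 1/4 O, 1/4 A, 1/4 B, 1/4 AB.
So P(type AB) = 1/4.

1/4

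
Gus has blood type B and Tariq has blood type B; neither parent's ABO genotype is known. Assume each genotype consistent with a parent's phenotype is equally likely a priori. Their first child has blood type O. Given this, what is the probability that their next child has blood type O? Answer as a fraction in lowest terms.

Possible genotypes: Gus ∈ {I^B I^B, I^B i}; Tariq ∈ {I^B I^B, I^B i}.
Weight each parental genotype pair by prior × P(type-O child):
  I^B i × I^B i: posterior weight 1; P(next child type O) = 1/4.
Weighted sum = 1/4.

1/4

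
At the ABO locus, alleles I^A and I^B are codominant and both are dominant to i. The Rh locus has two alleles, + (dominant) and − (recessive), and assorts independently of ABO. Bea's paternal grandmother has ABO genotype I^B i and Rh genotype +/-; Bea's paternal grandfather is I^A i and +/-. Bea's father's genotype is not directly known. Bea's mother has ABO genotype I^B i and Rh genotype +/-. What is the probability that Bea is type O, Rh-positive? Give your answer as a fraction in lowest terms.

3/16

Bea's father's ABO genotype from I^B i × I^A i: 1/4 I^A I^B, 1/4 I^A i, 1/4 I^B i, 1/4 i i.
Crossing each possibility with the mother I^B i and summing P(type O): 1/4·0 + 1/4·1/4 + 1/4·1/4 + 1/4·1/2 = 1/4.
Similarly for Rh via the father's Rh distribution: P(Rh+) = 3/4.
Independent loci: 1/4 × 3/4 = 3/16.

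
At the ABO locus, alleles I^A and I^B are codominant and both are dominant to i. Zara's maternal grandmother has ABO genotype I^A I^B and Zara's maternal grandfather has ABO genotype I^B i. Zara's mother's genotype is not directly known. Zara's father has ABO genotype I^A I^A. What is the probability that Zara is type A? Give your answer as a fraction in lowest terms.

1/2

Zara's mother's ABO genotype from I^A I^B × I^B i: 1/4 I^A I^B, 1/4 I^A i, 1/4 I^B I^B, 1/4 I^B i.
Crossing each possibility with the father I^A I^A and summing P(type A): 1/4·1/2 + 1/4·1 + 1/4·0 + 1/4·1/2 = 1/2.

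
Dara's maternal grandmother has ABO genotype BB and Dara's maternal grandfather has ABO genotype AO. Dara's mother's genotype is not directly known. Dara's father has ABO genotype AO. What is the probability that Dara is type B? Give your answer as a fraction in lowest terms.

1/4

Dara's mother's ABO genotype from BB × AO: 1/2 AB, 1/2 BO.
Crossing each possibility with the father AO and summing P(type B): 1/2·1/4 + 1/2·1/4 = 1/4.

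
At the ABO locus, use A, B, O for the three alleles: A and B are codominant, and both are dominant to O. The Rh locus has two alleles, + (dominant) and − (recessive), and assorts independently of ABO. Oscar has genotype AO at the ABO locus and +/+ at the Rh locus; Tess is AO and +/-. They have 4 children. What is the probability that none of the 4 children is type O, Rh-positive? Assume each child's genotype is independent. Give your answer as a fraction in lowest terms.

ABO cross AO × AO → 1/4 O, 3/4 A.
Rh cross +/+ × +/- → 1 Rh+; so P(type O, Rh-positive) = 1/4 × 1 = 1/4 per child.
P(not type O, Rh-positive) = 3/4 for one child; (3/4)^4 = 81/256.

81/256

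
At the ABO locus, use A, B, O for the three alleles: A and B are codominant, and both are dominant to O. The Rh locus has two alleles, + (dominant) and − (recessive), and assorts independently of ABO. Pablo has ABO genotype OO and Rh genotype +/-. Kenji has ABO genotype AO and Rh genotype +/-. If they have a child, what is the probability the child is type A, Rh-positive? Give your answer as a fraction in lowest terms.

ABO cross OO × AO → offspring phenotypes: 1/2 O, 1/2 A.
Rh cross +/- × +/- → 3/4 Rh+, 1/4 Rh-.
Independent loci: P(type A, Rh-positive) = 1/2 × 3/4 = 3/8.

3/8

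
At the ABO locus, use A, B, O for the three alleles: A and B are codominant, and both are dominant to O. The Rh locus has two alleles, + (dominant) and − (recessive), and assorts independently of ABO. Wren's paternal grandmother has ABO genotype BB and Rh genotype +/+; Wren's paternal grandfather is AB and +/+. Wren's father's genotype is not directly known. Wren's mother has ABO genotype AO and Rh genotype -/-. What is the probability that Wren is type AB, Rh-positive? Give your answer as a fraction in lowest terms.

Wren's father's ABO genotype from BB × AB: 1/2 AB, 1/2 BB.
Crossing each possibility with the mother AO and summing P(type AB): 1/2·1/4 + 1/2·1/2 = 3/8.
Similarly for Rh via the father's Rh distribution: P(Rh+) = 1.
Independent loci: 3/8 × 1 = 3/8.

3/8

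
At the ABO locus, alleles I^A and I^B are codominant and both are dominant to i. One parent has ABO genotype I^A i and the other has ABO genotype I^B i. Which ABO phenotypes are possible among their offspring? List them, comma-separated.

O, A, B, AB

Gametes from I^A i × I^B i give offspring ABO genotypes I^A I^B, I^A i, I^B i, i i, i.e. phenotypes O, A, B, AB.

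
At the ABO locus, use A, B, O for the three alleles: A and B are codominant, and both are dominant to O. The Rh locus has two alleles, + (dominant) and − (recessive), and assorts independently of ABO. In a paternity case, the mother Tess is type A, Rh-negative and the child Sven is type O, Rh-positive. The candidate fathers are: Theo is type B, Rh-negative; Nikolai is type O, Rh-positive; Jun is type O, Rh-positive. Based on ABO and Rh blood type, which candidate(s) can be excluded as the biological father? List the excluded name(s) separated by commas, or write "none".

Theo

A candidate is excluded only if no genotype consistent with his phenotype could produce a type O, Rh-positive child with a type A, Rh-negative mother.
Theo (type B, Rh-): no genotype consistent with that phenotype can produce a type-O Rh+ child with a type-A mother.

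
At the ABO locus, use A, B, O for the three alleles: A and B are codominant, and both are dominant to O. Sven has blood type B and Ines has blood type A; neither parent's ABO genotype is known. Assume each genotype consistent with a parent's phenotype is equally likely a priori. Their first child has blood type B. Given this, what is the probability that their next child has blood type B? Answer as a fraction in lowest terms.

Possible genotypes: Sven ∈ {BB, BO}; Ines ∈ {AA, AO}.
Weight each parental genotype pair by prior × P(type-B child):
  BB × AO: posterior weight 2/3; P(next child type B) = 1/2.
  BO × AO: posterior weight 1/3; P(next child type B) = 1/4.
Weighted sum = 5/12.

5/12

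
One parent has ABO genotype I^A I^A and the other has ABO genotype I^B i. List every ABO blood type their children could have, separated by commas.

Gametes from I^A I^A × I^B i give offspring ABO genotypes I^A I^B, I^A i, i.e. phenotypes A, AB.

A, AB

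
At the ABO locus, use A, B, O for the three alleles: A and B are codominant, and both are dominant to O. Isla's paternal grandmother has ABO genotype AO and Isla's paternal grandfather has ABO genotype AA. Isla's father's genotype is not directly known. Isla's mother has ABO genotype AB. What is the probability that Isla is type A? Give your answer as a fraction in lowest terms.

Isla's father's ABO genotype from AO × AA: 1/2 AA, 1/2 AO.
Crossing each possibility with the mother AB and summing P(type A): 1/2·1/2 + 1/2·1/2 = 1/2.

1/2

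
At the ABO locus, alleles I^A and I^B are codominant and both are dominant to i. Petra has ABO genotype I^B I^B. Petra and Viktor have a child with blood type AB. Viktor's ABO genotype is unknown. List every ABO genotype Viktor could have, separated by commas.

For each candidate genotype of Viktor, check whether crossing it with I^B I^B can produce every observed child phenotype.
  I^A I^A → possible child types {AB} ✓
  I^A I^B → possible child types {B, AB} ✓
  I^A i → possible child types {B, AB} ✓
  I^B I^B → possible child types {B} ✗
  I^B i → possible child types {B} ✗
  i i → possible child types {B} ✗

I^A I^A, I^A I^B, I^A i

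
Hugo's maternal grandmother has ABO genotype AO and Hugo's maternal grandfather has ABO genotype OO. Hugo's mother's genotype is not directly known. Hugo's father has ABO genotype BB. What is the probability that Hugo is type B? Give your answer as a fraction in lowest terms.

Hugo's mother's ABO genotype from AO × OO: 1/2 AO, 1/2 OO.
Crossing each possibility with the father BB and summing P(type B): 1/2·1/2 + 1/2·1 = 3/4.

3/4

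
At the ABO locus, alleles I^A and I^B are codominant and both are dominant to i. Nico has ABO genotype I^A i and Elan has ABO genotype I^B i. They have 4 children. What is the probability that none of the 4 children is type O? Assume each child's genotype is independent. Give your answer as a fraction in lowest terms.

81/256

ABO cross I^A i × I^B i → 1/4 O, 1/4 A, 1/4 B, 1/4 AB.
So P(type O) = 1/4 per child.
P(not type O) = 3/4 for one child; (3/4)^4 = 81/256.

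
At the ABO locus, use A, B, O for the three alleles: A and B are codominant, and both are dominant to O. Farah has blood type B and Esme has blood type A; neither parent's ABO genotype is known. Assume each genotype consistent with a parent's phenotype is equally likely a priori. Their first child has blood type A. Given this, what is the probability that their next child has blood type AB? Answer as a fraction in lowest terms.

5/12

Possible genotypes: Farah ∈ {BB, BO}; Esme ∈ {AA, AO}.
Weight each parental genotype pair by prior × P(type-A child):
  BO × AA: posterior weight 2/3; P(next child type AB) = 1/2.
  BO × AO: posterior weight 1/3; P(next child type AB) = 1/4.
Weighted sum = 5/12.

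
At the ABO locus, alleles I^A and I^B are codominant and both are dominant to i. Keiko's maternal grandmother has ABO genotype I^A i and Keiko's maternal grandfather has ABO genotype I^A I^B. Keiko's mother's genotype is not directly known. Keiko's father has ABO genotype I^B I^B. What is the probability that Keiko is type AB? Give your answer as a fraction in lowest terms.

1/2

Keiko's mother's ABO genotype from I^A i × I^A I^B: 1/4 I^A I^A, 1/4 I^A I^B, 1/4 I^A i, 1/4 I^B i.
Crossing each possibility with the father I^B I^B and summing P(type AB): 1/4·1 + 1/4·1/2 + 1/4·1/2 + 1/4·0 = 1/2.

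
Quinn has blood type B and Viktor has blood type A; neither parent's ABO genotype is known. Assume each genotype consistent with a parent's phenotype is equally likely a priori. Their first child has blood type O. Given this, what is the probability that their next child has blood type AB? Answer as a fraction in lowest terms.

Possible genotypes: Quinn ∈ {I^B I^B, I^B i}; Viktor ∈ {I^A I^A, I^A i}.
Weight each parental genotype pair by prior × P(type-O child):
  I^B i × I^A i: posterior weight 1; P(next child type AB) = 1/4.
Weighted sum = 1/4.

1/4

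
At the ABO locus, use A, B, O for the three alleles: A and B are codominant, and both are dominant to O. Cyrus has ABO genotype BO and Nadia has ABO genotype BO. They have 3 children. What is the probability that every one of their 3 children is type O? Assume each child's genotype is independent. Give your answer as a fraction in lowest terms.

1/64

ABO cross BO × BO → 1/4 O, 3/4 B.
So P(type O) = 1/4 per child.
All 3 independent: (1/4)^3 = 1/64.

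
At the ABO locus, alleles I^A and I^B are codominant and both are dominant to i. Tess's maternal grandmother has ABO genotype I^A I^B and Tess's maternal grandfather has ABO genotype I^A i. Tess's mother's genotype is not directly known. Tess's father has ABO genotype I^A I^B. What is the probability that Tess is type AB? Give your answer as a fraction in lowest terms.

3/8

Tess's mother's ABO genotype from I^A I^B × I^A i: 1/4 I^A I^A, 1/4 I^A I^B, 1/4 I^A i, 1/4 I^B i.
Crossing each possibility with the father I^A I^B and summing P(type AB): 1/4·1/2 + 1/4·1/2 + 1/4·1/4 + 1/4·1/4 = 3/8.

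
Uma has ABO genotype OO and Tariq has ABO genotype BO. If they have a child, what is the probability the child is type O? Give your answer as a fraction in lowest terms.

1/2

ABO cross OO × BO → offspring phenotypes: 1/2 O, 1/2 B.
So P(type O) = 1/2.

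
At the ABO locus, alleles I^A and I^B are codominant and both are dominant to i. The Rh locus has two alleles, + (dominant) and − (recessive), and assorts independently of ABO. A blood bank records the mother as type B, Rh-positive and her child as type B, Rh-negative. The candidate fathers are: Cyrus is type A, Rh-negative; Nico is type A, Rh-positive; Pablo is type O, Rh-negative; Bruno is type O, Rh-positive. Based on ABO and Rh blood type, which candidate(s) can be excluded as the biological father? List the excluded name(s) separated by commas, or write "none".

none

A candidate is excluded only if no genotype consistent with his phenotype could produce a type B, Rh-negative child with a type B, Rh-positive mother.
Every candidate has at least one consistent genotype combination, so none can be excluded.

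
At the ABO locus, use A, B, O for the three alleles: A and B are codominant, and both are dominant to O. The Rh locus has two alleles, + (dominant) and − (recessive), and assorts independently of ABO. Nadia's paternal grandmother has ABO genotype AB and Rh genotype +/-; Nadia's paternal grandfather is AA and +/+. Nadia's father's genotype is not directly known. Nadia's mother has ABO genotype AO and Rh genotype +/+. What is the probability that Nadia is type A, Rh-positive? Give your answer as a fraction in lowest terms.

3/4

Nadia's father's ABO genotype from AB × AA: 1/2 AA, 1/2 AB.
Crossing each possibility with the mother AO and summing P(type A): 1/2·1 + 1/2·1/2 = 3/4.
Similarly for Rh via the father's Rh distribution: P(Rh+) = 1.
Independent loci: 3/4 × 1 = 3/4.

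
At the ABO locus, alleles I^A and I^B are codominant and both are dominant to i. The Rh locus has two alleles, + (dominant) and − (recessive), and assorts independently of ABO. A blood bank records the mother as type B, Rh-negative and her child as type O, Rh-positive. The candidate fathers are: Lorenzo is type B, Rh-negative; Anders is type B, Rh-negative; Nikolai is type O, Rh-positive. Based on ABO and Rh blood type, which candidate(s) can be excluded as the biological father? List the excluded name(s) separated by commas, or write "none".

Lorenzo, Anders

A candidate is excluded only if no genotype consistent with his phenotype could produce a type O, Rh-positive child with a type B, Rh-negative mother.
Lorenzo (type B, Rh-): no genotype consistent with that phenotype can produce a type-O Rh+ child with a type-B mother.
Anders (type B, Rh-): no genotype consistent with that phenotype can produce a type-O Rh+ child with a type-B mother.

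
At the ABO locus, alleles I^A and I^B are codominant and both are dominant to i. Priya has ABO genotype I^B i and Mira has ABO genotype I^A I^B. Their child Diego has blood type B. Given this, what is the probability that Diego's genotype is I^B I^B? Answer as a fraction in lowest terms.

1/2

Cross I^B i × I^A I^B → 1/4 I^A I^B, 1/4 I^A i, 1/4 I^B I^B, 1/4 I^B i.
Type-B genotypes among offspring: I^B I^B (1/4), I^B i (1/4); total 1/2.
P(I^B I^B | type B) = (1/4) / (1/2) = 1/2.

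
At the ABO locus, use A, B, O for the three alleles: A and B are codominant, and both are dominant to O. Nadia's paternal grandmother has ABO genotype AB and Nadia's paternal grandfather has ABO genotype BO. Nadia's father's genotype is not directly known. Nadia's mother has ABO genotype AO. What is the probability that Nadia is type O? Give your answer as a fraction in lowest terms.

Nadia's father's ABO genotype from AB × BO: 1/4 AB, 1/4 AO, 1/4 BB, 1/4 BO.
Crossing each possibility with the mother AO and summing P(type O): 1/4·0 + 1/4·1/4 + 1/4·0 + 1/4·1/4 = 1/8.

1/8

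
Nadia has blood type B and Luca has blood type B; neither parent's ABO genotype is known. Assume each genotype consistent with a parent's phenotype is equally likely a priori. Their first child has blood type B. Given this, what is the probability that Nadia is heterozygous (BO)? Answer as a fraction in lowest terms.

Possible genotypes: Nadia ∈ {BB, BO}; Luca ∈ {BB, BO}.
Weight each parental genotype pair by prior × P(type-B child):
  BB × BB: posterior weight 4/15.
  BB × BO: posterior weight 4/15.
  BO × BB: posterior weight 4/15.
  BO × BO: posterior weight 1/5.
Sum the posterior weight over pairs where Nadia is BO: 7/15.

7/15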